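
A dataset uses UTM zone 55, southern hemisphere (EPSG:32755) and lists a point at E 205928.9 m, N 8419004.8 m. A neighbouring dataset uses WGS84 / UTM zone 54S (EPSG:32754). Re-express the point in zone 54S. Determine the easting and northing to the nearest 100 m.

UTM 55S → geographic: φ = -14.28519965°, λ = 144.27440020°.
UTM 54S (λ₀ = 141°) forward: E = 853334.669 m, N = 8418238.406 m.

E 853300 m, N 8418200 m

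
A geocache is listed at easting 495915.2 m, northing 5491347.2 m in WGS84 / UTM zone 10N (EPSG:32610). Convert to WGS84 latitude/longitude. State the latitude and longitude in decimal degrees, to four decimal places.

Zone 10N: λ₀ = -123°, k₀ = 0.9996, false easting 500000 m.
Meridian distance M = (N − FN)/k₀ = 5493544.6 m.
Inverse transverse Mercator on WGS84 gives φ = 49.57470017°, λ = -123.05650004°.

lat 49.5747°, lon -123.0565°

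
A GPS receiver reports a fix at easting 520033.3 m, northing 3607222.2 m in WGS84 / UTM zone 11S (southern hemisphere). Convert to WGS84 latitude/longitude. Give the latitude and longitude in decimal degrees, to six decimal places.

Zone 11S: λ₀ = -117°, k₀ = 0.9996, false easting 500000 m, false northing 10000000 m.
Meridian distance M = (N − FN)/k₀ = -6395335.9 m.
Inverse transverse Mercator on WGS84 gives φ = -57.67679957°, λ = -116.66410018°.

lat -57.676800°, lon -116.664100°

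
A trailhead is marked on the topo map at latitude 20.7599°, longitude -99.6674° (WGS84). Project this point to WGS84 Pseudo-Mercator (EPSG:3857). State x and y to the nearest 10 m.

x -11094920 m, y 2363270 m

Web Mercator is spherical with R = a = 6378137 m.
x = R·λ = 6378137 × -1.739524287 = -11094924.217 m.
y = R·ln tan(π/4 + φ/2) = 6378137 × 0.370527028 = 2363272.147 m.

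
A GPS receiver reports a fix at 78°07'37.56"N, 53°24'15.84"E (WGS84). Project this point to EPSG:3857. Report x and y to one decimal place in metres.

x 5944950.6 m, y 14437093.5 m

Web Mercator is spherical with R = a = 6378137 m.
x = R·λ = 6378137 × 0.932082615 = 5944950.614 m.
y = R·ln tan(π/4 + φ/2) = 6378137 × 2.263528278 = 14437093.457 m.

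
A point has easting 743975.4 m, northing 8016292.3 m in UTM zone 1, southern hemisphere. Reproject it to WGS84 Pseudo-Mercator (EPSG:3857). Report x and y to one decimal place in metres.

Unproject from UTM 1S (λ₀ = -177°) → φ = -17.92780022°, λ = -174.69680039°.
Web Mercator (R = 6378137 m): x = -19447158.863 m, y = -2029099.415 m.

x -19447158.9 m, y -2029099.4 m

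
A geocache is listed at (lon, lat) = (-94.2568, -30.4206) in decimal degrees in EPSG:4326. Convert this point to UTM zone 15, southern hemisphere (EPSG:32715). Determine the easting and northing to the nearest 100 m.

E 379300 m, N 6633900 m

Zone 15 central meridian λ₀ = 6×15 − 183 = -93°; Δλ = -1.2568°.
Transverse Mercator on WGS84 with k₀ = 0.9996 gives E = 379294.215 m, N = 6633936.870 m.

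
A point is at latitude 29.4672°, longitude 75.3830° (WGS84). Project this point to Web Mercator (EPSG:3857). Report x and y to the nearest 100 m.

x 8391600 m, y 3435200 m

Web Mercator is spherical with R = a = 6378137 m.
x = R·λ = 6378137 × 1.315681550 = 8391597.174 m.
y = R·ln tan(π/4 + φ/2) = 6378137 × 0.538597020 = 3435245.582 m.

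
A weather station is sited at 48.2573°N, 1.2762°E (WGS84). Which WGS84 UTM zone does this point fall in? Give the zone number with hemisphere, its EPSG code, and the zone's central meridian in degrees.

Zone 31N (EPSG:32631), central meridian 3°

UTM zone = ⌊(λ + 180)/6⌋ + 1; 1.2762° ∈ [0°, 6°) → zone 31.
Hemisphere: N (φ ≥ 0).
Central meridian λ₀ = 6×31 − 183 = 3°.
EPSG code: 32631.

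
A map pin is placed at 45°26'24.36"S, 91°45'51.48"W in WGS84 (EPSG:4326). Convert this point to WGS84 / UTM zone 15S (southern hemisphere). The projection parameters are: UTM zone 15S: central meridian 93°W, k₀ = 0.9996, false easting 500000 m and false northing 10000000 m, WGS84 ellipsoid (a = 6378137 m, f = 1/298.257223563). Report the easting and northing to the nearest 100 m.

Zone 15 central meridian λ₀ = 6×15 − 183 = -93°; Δλ = +1.2357°.
Transverse Mercator on WGS84 with k₀ = 0.9996 gives E = 596643.498 m, N = 4967415.564 m.

E 596600 m, N 4967400 m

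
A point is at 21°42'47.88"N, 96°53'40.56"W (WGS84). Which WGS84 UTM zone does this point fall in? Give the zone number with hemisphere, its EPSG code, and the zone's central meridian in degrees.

Zone 14N (EPSG:32614), central meridian -99°

UTM zone = ⌊(λ + 180)/6⌋ + 1; -96.8946° ∈ [-102°, -96°) → zone 14.
Hemisphere: N (φ ≥ 0).
Central meridian λ₀ = 6×14 − 183 = -99°.
EPSG code: 32614.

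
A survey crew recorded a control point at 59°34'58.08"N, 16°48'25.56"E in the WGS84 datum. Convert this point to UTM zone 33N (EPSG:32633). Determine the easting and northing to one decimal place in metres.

E 602054.0 m, N 6606338.1 m

Zone 33 central meridian λ₀ = 6×33 − 183 = 15°; Δλ = +1.8071°.
Transverse Mercator on WGS84 with k₀ = 0.9996 gives E = 602053.982 m, N = 6606338.104 m.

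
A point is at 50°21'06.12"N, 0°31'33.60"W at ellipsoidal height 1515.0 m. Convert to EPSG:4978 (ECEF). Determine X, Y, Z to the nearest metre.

X 4078614 m, Y -37444 m, Z 4889010 m

WGS84: a = 6378137 m, e² = 0.006694380; N(φ) = a/√(1−e²sin²φ) = 6390831.724 m.
X = (N+h)·cosφ·cosλ = 4078613.897 m; Y = (N+h)·cosφ·sinλ = -37444.489 m; Z = (N(1−e²)+h)·sinφ = 4889009.558 m.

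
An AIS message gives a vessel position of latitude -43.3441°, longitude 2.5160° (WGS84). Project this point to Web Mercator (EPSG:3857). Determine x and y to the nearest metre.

x 280080 m, y -5364495 m

Web Mercator is spherical with R = a = 6378137 m.
x = R·λ = 6378137 × 0.043912484 = 280079.839 m.
y = R·ln tan(π/4 + φ/2) = 6378137 × -0.841075522 = -5364494.904 m.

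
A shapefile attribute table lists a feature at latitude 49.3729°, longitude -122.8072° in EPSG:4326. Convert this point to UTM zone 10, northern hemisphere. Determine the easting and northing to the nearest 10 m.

E 514000 m, N 5468930 m

Zone 10 central meridian λ₀ = 6×10 − 183 = -123°; Δλ = +0.1928°.
Transverse Mercator on WGS84 with k₀ = 0.9996 gives E = 513996.299 m, N = 5468928.523 m.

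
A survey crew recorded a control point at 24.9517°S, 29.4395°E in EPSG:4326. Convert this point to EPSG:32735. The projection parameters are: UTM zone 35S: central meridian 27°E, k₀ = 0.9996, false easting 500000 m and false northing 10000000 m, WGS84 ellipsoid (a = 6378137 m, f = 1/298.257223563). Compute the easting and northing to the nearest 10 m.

E 746310 m, N 7238190 m

Zone 35 central meridian λ₀ = 6×35 − 183 = 27°; Δλ = +2.4395°.
Transverse Mercator on WGS84 with k₀ = 0.9996 gives E = 746313.653 m, N = 7238187.460 m.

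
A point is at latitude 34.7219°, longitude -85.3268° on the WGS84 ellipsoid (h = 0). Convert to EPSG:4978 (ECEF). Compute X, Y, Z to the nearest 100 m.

WGS84: a = 6378137 m, e² = 0.006694380; N(φ) = a/√(1−e²sin²φ) = 6385074.656 m.
X = (N+h)·cosφ·cosλ = 427571.756 m; Y = (N+h)·cosφ·sinλ = -5230614.710 m; Z = (N(1−e²)+h)·sinφ = 3612551.694 m.

X 427600 m, Y -5230600 m, Z 3612600 m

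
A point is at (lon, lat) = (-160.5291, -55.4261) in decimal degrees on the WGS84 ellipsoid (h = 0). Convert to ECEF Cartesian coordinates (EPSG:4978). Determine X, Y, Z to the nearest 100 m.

X -3420200 m, Y -1209200 m, Z -5228400 m

WGS84: a = 6378137 m, e² = 0.006694380; N(φ) = a/√(1−e²sin²φ) = 6392660.525 m.
X = (N+h)·cosφ·cosλ = -3420173.749 m; Y = (N+h)·cosφ·sinλ = -1209192.493 m; Z = (N(1−e²)+h)·sinφ = -5228447.312 m.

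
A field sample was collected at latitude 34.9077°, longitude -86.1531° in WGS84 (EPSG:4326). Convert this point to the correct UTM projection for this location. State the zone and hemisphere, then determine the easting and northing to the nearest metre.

Longitude -86.1531° lies in the 6° band [-90°, -84°), giving zone 16; latitude is north of the equator, so 16N.
Zone 16 central meridian λ₀ = 6×16 − 183 = -87°; Δλ = +0.8469°.
Transverse Mercator on WGS84 with k₀ = 0.9996 gives E = 577368.686 m, N = 3863134.654 m.

Zone 16N: E 577369 m, N 3863135 m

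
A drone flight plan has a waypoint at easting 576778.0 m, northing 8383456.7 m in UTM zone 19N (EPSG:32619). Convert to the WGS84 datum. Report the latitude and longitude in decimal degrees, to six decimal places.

lat 75.520400°, lon -66.248199°

Zone 19N: λ₀ = -69°, k₀ = 0.9996, false easting 500000 m.
Meridian distance M = (N − FN)/k₀ = 8386811.4 m.
Inverse transverse Mercator on WGS84 gives φ = 75.52040025°, λ = -66.24819866°.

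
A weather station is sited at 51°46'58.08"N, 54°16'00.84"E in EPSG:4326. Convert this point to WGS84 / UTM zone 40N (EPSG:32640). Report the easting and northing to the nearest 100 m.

E 311500 m, N 5740400 m

Zone 40 central meridian λ₀ = 6×40 − 183 = 57°; Δλ = -2.7331°.
Transverse Mercator on WGS84 with k₀ = 0.9996 gives E = 311481.217 m, N = 5740414.878 m.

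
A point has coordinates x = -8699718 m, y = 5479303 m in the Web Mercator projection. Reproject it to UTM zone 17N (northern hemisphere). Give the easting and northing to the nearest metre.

Web Mercator inverse (R = 6378137 m) → φ = 44.08950015°, λ = -78.15089647°.
UTM 17N forward: E = 728083.807 m, N = 4885760.854 m.

E 728084 m, N 4885761 m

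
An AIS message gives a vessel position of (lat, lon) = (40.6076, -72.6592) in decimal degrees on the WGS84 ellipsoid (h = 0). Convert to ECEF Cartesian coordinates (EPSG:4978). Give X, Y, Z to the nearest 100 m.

X 1445300 m, Y -4628700 m, Z 4129400 m

WGS84: a = 6378137 m, e² = 0.006694380; N(φ) = a/√(1−e²sin²φ) = 6387200.464 m.
X = (N+h)·cosφ·cosλ = 1445287.000 m; Y = (N+h)·cosφ·sinλ = -4628670.743 m; Z = (N(1−e²)+h)·sinφ = 4129438.288 m.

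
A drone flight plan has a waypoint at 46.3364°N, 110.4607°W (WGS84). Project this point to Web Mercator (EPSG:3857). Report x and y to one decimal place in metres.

x -12296428.9 m, y 5834422.4 m

Web Mercator is spherical with R = a = 6378137 m.
x = R·λ = 6378137 × -1.927902909 = -12296428.877 m.
y = R·ln tan(π/4 + φ/2) = 6378137 × 0.914753386 = 5834422.414 m.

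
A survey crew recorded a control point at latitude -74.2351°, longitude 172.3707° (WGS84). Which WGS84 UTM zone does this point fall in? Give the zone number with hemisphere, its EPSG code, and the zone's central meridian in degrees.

Zone 59S (EPSG:32759), central meridian 171°

UTM zone = ⌊(λ + 180)/6⌋ + 1; 172.3707° ∈ [168°, 174°) → zone 59.
Hemisphere: S (φ < 0).
Central meridian λ₀ = 6×59 − 183 = 171°.
EPSG code: 32759.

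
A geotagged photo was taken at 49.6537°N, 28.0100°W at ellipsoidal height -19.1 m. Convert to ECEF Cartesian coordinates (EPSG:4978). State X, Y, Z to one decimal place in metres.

WGS84: a = 6378137 m, e² = 0.006694380; N(φ) = a/√(1−e²sin²φ) = 6390574.089 m.
X = (N+h)·cosφ·cosλ = 3652664.848 m; Y = (N+h)·cosφ·sinλ = -1942974.170 m; Z = (N(1−e²)+h)·sinφ = 4837926.913 m.

X 3652664.8 m, Y -1942974.2 m, Z 4837926.9 m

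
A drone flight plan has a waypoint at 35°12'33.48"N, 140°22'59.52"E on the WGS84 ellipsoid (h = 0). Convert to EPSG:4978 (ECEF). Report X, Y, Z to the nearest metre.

WGS84: a = 6378137 m, e² = 0.006694380; N(φ) = a/√(1−e²sin²φ) = 6385245.800 m.
X = (N+h)·cosφ·cosλ = -4018848.988 m; Y = (N+h)·cosφ·sinλ = 3326666.357 m; Z = (N(1−e²)+h)·sinφ = 3656863.467 m.

X -4018849 m, Y 3326666 m, Z 3656863 m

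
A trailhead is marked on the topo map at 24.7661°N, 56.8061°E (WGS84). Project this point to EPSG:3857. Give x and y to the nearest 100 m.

x 6323600 m, y 2847000 m

Web Mercator is spherical with R = a = 6378137 m.
x = R·λ = 6378137 × 0.991453480 = 6323626.126 m.
y = R·ln tan(π/4 + φ/2) = 6378137 × 0.446375252 = 2847042.510 m.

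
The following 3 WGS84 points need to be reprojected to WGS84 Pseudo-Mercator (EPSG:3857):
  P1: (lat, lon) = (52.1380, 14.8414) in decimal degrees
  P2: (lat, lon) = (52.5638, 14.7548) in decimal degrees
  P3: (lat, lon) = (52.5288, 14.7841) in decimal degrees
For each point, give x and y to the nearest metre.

Web Mercator: x = R·λ, y = R·ln tan(π/4+φ/2), R = 6378137 m.
P1 (52.1380°, 14.8414°) → (1652137.091, 6825116.189) m.
P2 (52.5638°, 14.7548°) → (1642496.823, 6902716.812) m.
P3 (52.5288°, 14.7841°) → (1645758.484, 6896309.883) m.

P1: x 1652137 m, y 6825116 m; P2: x 1642497 m, y 6902717 m; P3: x 1645758 m, y 6896310 m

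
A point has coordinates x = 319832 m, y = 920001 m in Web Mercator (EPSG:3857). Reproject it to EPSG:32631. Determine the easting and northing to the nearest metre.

E 486024 m, N 910390 m

Web Mercator inverse (R = 6378137 m) → φ = 8.23599918°, λ = 2.87309974°.
UTM 31N forward: E = 486023.843 m, N = 910390.294 m.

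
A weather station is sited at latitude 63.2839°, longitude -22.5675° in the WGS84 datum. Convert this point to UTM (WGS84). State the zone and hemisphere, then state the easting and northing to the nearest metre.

Zone 27N: E 421380 m, N 7018182 m

Longitude -22.5675° lies in the 6° band [-24°, -18°), giving zone 27; latitude is north of the equator, so 27N.
Zone 27 central meridian λ₀ = 6×27 − 183 = -21°; Δλ = -1.5675°.
Transverse Mercator on WGS84 with k₀ = 0.9996 gives E = 421379.998 m, N = 7018181.881 m.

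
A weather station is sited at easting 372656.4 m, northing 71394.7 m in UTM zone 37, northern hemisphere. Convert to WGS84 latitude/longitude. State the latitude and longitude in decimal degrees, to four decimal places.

lat 0.6458°, lon 37.8556°

Zone 37N: λ₀ = 39°, k₀ = 0.9996, false easting 500000 m.
Meridian distance M = (N − FN)/k₀ = 71423.3 m.
Inverse transverse Mercator on WGS84 gives φ = 0.64580027°, λ = 37.85559960°.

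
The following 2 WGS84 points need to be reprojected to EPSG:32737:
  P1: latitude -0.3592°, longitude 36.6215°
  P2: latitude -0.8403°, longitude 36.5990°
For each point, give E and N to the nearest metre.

P1: E 235261 m, N 9960263 m; P2: E 232779 m, N 9907039 m

UTM zone 37S: λ₀ = 39°, k₀ = 0.9996.
P1 (-0.3592°, 36.6215°) → (235261.112, 9960263.138) m.
P2 (-0.8403°, 36.5990°) → (232778.640, 9907039.387) m.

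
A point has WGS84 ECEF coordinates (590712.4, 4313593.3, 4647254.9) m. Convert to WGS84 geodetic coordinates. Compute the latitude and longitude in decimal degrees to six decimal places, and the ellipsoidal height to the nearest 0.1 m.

lat 47.058900°, lon 82.202300°, h 1402.7 m

λ = atan2(Y, X) = 82.20229966°; p = √(X²+Y²) = 4353852.1 m.
Bowring's method on WGS84 (a = 6378137 m, b = 6356752.314 m) gives φ = 47.05889983°, h = 1402.715 m.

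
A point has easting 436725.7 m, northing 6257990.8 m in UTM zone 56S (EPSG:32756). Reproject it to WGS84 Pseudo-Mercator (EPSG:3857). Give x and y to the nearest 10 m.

Unproject from UTM 56S (λ₀ = 153°) → φ = -33.81640012°, λ = 152.31630003°.
Web Mercator (R = 6378137 m): x = 16955772.959 m, y = -4004175.611 m.

x 16955770 m, y -4004180 m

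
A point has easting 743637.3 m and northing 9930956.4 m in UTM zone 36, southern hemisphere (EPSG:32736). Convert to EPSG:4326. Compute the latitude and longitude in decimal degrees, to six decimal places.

lat -0.624200°, lon 35.189100°

Zone 36S: λ₀ = 33°, k₀ = 0.9996, false easting 500000 m, false northing 10000000 m.
Meridian distance M = (N − FN)/k₀ = -69071.2 m.
Inverse transverse Mercator on WGS84 gives φ = -0.62419995°, λ = 35.18909972°.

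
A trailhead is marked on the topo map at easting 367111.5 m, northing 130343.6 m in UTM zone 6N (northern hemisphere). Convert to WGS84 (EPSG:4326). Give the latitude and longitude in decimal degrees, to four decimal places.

lat 1.1790°, lon -148.1944°

Zone 6N: λ₀ = -147°, k₀ = 0.9996, false easting 500000 m.
Meridian distance M = (N − FN)/k₀ = 130395.8 m.
Inverse transverse Mercator on WGS84 gives φ = 1.17899989°, λ = -148.19439956°.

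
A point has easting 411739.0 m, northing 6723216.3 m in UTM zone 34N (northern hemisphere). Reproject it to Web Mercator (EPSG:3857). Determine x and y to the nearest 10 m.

x 2158100 m, y 8542490 m

Unproject from UTM 34N (λ₀ = 21°) → φ = 60.63500011°, λ = 19.38649972°.
Web Mercator (R = 6378137 m): x = 2158095.277 m, y = 8542491.179 m.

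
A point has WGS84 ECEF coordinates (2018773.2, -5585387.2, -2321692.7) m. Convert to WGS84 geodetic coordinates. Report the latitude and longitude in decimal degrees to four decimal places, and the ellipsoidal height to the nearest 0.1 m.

λ = atan2(Y, X) = -70.12820026°; p = √(X²+Y²) = 5939023.1 m.
Bowring's method on WGS84 (a = 6378137 m, b = 6356752.314 m) gives φ = -21.48240009°, h = 1406.241 m.

lat -21.4824°, lon -70.1282°, h 1406.2 m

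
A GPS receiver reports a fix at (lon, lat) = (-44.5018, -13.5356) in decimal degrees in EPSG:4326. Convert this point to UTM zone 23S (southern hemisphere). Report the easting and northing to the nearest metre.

E 553908 m, N 8503578 m

Zone 23 central meridian λ₀ = 6×23 − 183 = -45°; Δλ = +0.4982°.
Transverse Mercator on WGS84 with k₀ = 0.9996 gives E = 553907.895 m, N = 8503578.201 m.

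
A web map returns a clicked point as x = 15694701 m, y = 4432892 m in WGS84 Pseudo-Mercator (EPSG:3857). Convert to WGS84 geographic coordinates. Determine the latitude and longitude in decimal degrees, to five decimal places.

R = 6378137 m. λ = x/R = 140.98789788°.
φ = 2·arctan(exp(y/R)) − 90° = 2·arctan(2.00374) − 90° = 36.95540040°.

lat 36.95540°, lon 140.98790°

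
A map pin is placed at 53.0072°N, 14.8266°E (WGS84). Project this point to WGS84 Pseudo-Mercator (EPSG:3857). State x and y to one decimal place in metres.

Web Mercator is spherical with R = a = 6378137 m.
x = R·λ = 6378137 × 0.258772987 = 1650489.562 m.
y = R·ln tan(π/4 + φ/2) = 6378137 × 1.095042304 = 6984329.837 m.

x 1650489.6 m, y 6984329.8 m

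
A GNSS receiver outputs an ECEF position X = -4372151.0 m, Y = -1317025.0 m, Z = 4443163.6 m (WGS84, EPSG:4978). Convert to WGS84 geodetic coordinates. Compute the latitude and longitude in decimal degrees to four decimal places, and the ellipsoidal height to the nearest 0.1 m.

λ = atan2(Y, X) = -163.23609932°; p = √(X²+Y²) = 4566208.4 m.
Bowring's method on WGS84 (a = 6378137 m, b = 6356752.314 m) gives φ = 44.40980016°, h = 3472.383 m.

lat 44.4098°, lon -163.2361°, h 3472.4 m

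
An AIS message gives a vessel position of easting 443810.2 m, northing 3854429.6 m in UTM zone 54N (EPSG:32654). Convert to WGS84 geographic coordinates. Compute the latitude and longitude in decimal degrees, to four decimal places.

Zone 54N: λ₀ = 141°, k₀ = 0.9996, false easting 500000 m.
Meridian distance M = (N − FN)/k₀ = 3855972.0 m.
Inverse transverse Mercator on WGS84 gives φ = 34.83059988°, λ = 140.38550041°.

lat 34.8306°, lon 140.3855°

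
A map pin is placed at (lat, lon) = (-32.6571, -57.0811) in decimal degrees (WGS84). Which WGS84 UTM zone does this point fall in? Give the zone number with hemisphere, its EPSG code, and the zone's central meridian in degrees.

UTM zone = ⌊(λ + 180)/6⌋ + 1; -57.0811° ∈ [-60°, -54°) → zone 21.
Hemisphere: S (φ < 0).
Central meridian λ₀ = 6×21 − 183 = -57°.
EPSG code: 32721.

Zone 21S (EPSG:32721), central meridian -57°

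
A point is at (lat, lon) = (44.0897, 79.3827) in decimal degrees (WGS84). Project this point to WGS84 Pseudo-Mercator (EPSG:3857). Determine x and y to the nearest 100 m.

x 8836800 m, y 5479300 m

Web Mercator is spherical with R = a = 6378137 m.
x = R·λ = 6378137 × 1.385489484 = 8836841.742 m.
y = R·ln tan(π/4 + φ/2) = 6378137 × 0.859080633 = 5479333.974 m.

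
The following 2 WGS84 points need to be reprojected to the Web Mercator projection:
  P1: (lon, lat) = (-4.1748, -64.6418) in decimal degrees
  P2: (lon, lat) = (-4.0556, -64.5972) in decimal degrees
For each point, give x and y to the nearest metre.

P1: x -464737 m, y -9514646 m; P2: x -451467 m, y -9503063 m

Web Mercator: x = R·λ, y = R·ln tan(π/4+φ/2), R = 6378137 m.
P1 (-64.6418°, -4.1748°) → (-464736.610, -9514646.352) m.
P2 (-64.5972°, -4.0556°) → (-451467.327, -9503063.220) m.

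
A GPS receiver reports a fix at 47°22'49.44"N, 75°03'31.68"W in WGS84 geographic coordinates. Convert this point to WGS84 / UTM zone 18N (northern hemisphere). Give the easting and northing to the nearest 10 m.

Zone 18 central meridian λ₀ = 6×18 − 183 = -75°; Δλ = -0.0588°.
Transverse Mercator on WGS84 with k₀ = 0.9996 gives E = 495561.523 m, N = 5247439.669 m.

E 495560 m, N 5247440 m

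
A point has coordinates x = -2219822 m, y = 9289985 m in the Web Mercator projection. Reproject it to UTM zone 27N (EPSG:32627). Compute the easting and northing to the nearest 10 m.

Web Mercator inverse (R = 6378137 m) → φ = 63.76359865°, λ = -19.94100031°.
UTM 27N forward: E = 552233.331 m, N = 7071104.744 m.

E 552230 m, N 7071100 m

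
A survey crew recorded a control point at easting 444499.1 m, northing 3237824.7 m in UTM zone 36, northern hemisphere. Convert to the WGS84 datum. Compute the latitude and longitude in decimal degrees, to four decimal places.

Zone 36N: λ₀ = 33°, k₀ = 0.9996, false easting 500000 m.
Meridian distance M = (N − FN)/k₀ = 3239120.3 m.
Inverse transverse Mercator on WGS84 gives φ = 29.26810023°, λ = 32.42869968°.

lat 29.2681°, lon 32.4287°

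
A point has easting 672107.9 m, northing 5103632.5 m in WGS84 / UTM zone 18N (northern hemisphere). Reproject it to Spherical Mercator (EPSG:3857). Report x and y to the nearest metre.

x -8101243 m, y 5790708 m

Unproject from UTM 18N (λ₀ = -75°) → φ = 46.06460045°, λ = -72.77470050°.
Web Mercator (R = 6378137 m): x = -8101242.602 m, y = 5790707.538 m.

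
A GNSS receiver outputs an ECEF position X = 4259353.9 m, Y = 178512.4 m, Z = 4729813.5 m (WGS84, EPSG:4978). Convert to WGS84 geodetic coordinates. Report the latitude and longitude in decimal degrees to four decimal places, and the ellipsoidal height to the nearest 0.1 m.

lat 48.1622°, lon 2.3999°, h 1192.1 m

λ = atan2(Y, X) = 2.39990035°; p = √(X²+Y²) = 4263093.0 m.
Bowring's method on WGS84 (a = 6378137 m, b = 6356752.314 m) gives φ = 48.16220002°, h = 1192.113 m.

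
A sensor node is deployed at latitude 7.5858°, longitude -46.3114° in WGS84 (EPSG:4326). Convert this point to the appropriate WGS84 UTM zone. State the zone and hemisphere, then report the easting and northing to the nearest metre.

Zone 23N: E 355330 m, N 838726 m

Longitude -46.3114° lies in the 6° band [-48°, -42°), giving zone 23; latitude is north of the equator, so 23N.
Zone 23 central meridian λ₀ = 6×23 − 183 = -45°; Δλ = -1.3114°.
Transverse Mercator on WGS84 with k₀ = 0.9996 gives E = 355330.404 m, N = 838726.439 m.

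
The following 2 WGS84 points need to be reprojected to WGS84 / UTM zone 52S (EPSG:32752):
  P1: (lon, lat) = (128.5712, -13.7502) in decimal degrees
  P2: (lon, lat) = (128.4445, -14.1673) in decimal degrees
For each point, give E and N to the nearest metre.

P1: E 453644 m, N 8479859 m; P2: E 440054 m, N 8433700 m

UTM zone 52S: λ₀ = 129°, k₀ = 0.9996.
P1 (-13.7502°, 128.5712°) → (453643.587, 8479858.819) m.
P2 (-14.1673°, 128.4445°) → (440053.943, 8433699.889) m.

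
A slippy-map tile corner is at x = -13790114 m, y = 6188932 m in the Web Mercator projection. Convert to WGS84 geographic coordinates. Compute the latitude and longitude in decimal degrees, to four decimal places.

R = 6378137 m. λ = x/R = -123.87870176°.
φ = 2·arctan(exp(y/R)) − 90° = 2·arctan(2.63883) − 90° = 48.49100028°.

lat 48.4910°, lon -123.8787°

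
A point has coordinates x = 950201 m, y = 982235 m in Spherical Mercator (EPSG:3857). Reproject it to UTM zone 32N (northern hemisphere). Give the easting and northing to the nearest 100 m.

Web Mercator inverse (R = 6378137 m) → φ = 8.78889575°, λ = 8.53580081°.
UTM 32N forward: E = 448948.245 m, N = 971544.811 m.

E 448900 m, N 971500 m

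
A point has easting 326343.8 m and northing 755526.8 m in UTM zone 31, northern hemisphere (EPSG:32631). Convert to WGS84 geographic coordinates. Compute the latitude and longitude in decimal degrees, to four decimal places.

Zone 31N: λ₀ = 3°, k₀ = 0.9996, false easting 500000 m.
Meridian distance M = (N − FN)/k₀ = 755829.1 m.
Inverse transverse Mercator on WGS84 gives φ = 6.83259982°, λ = 1.42850010°.

lat 6.8326°, lon 1.4285°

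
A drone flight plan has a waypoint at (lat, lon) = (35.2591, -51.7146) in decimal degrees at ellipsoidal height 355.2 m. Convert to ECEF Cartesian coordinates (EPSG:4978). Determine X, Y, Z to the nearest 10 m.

X 3230590 m, Y -4092790 m, Z 3661580 m

WGS84: a = 6378137 m, e² = 0.006694380; N(φ) = a/√(1−e²sin²φ) = 6385263.346 m.
X = (N+h)·cosφ·cosλ = 3230594.177 m; Y = (N+h)·cosφ·sinλ = -4092785.508 m; Z = (N(1−e²)+h)·sinφ = 3661581.383 m.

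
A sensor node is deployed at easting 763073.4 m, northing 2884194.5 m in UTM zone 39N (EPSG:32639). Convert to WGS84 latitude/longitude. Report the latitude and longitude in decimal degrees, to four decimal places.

lat 26.0529°, lon 53.6293°

Zone 39N: λ₀ = 51°, k₀ = 0.9996, false easting 500000 m.
Meridian distance M = (N − FN)/k₀ = 2885348.6 m.
Inverse transverse Mercator on WGS84 gives φ = 26.05289963°, λ = 53.62930041°.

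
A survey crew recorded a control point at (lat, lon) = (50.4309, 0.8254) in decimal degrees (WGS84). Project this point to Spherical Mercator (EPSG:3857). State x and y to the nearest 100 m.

Web Mercator is spherical with R = a = 6378137 m.
x = R·λ = 6378137 × 0.014405948 = 91883.108 m.
y = R·ln tan(π/4 + φ/2) = 6378137 × 1.022436061 = 6521237.272 m.

x 91900 m, y 6521200 m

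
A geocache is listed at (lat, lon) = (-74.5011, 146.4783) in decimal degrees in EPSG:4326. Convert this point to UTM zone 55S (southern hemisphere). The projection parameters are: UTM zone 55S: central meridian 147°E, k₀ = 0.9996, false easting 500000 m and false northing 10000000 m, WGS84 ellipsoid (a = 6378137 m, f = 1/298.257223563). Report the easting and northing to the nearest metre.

E 484439 m, N 1731988 m

Zone 55 central meridian λ₀ = 6×55 − 183 = 147°; Δλ = -0.5217°.
Transverse Mercator on WGS84 with k₀ = 0.9996 gives E = 484439.054 m, N = 1731987.820 m.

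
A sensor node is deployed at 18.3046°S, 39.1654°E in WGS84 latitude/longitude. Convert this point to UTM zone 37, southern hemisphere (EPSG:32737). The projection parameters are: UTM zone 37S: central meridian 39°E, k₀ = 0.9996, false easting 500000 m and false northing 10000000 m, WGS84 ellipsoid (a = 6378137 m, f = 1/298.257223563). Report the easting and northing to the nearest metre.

Zone 37 central meridian λ₀ = 6×37 − 183 = 39°; Δλ = +0.1654°.
Transverse Mercator on WGS84 with k₀ = 0.9996 gives E = 517479.389 m, N = 7976106.241 m.

E 517479 m, N 7976106 m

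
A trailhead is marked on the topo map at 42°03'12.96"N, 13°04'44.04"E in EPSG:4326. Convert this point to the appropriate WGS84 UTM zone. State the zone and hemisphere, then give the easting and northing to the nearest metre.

Longitude 13.0789° lies in the 6° band [12°, 18°), giving zone 33; latitude is north of the equator, so 33N.
Zone 33 central meridian λ₀ = 6×33 − 183 = 15°; Δλ = -1.9211°.
Transverse Mercator on WGS84 with k₀ = 0.9996 gives E = 341029.541 m, N = 4657512.907 m.

Zone 33N: E 341030 m, N 4657513 m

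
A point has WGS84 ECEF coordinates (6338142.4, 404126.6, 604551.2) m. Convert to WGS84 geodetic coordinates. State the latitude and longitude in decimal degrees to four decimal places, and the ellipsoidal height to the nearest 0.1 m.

lat 5.4740°, lon 3.6483°, h 1777.7 m

λ = atan2(Y, X) = 3.64830026°; p = √(X²+Y²) = 6351013.1 m.
Bowring's method on WGS84 (a = 6378137 m, b = 6356752.314 m) gives φ = 5.47400012°, h = 1777.735 m.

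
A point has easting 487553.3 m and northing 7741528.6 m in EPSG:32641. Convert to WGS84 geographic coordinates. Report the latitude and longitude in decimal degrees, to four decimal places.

lat 69.7814°, lon 62.6773°

Zone 41N: λ₀ = 63°, k₀ = 0.9996, false easting 500000 m.
Meridian distance M = (N − FN)/k₀ = 7744626.5 m.
Inverse transverse Mercator on WGS84 gives φ = 69.78139977°, λ = 62.67730118°.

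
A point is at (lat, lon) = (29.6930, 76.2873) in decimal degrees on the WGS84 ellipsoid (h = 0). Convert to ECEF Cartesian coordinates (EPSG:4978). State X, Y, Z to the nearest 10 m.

X 1314510 m, Y 5387140 m, Z 3140860 m

WGS84: a = 6378137 m, e² = 0.006694380; N(φ) = a/√(1−e²sin²φ) = 6383381.915 m.
X = (N+h)·cosφ·cosλ = 1314507.371 m; Y = (N+h)·cosφ·sinλ = 5387136.196 m; Z = (N(1−e²)+h)·sinφ = 3140856.661 m.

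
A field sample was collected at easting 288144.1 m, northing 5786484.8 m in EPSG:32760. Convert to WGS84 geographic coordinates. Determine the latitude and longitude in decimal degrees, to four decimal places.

Zone 60S: λ₀ = 177°, k₀ = 0.9996, false easting 500000 m, false northing 10000000 m.
Meridian distance M = (N − FN)/k₀ = -4215201.3 m.
Inverse transverse Mercator on WGS84 gives φ = -38.04460012°, λ = 174.58569967°.

lat -38.0446°, lon 174.5857°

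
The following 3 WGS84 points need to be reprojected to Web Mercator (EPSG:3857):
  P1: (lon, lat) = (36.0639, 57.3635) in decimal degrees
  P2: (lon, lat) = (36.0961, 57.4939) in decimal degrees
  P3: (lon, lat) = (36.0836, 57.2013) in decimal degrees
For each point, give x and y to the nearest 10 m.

P1: x 4014610 m, y 7834780 m; P2: x 4018200 m, y 7861740 m; P3: x 4016810 m, y 7801370 m

Web Mercator: x = R·λ, y = R·ln tan(π/4+φ/2), R = 6378137 m.
P1 (57.3635°, 36.0639°) → (4014614.984, 7834780.715) m.
P2 (57.4939°, 36.0961°) → (4018199.472, 7861744.799) m.
P3 (57.2013°, 36.0836°) → (4016807.978, 7801374.430) m.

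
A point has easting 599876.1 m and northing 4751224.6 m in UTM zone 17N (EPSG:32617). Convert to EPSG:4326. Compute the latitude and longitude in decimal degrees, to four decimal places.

lat 42.9071°, lon -79.7765°

Zone 17N: λ₀ = -81°, k₀ = 0.9996, false easting 500000 m.
Meridian distance M = (N − FN)/k₀ = 4753125.9 m.
Inverse transverse Mercator on WGS84 gives φ = 42.90710040°, λ = -79.77650056°.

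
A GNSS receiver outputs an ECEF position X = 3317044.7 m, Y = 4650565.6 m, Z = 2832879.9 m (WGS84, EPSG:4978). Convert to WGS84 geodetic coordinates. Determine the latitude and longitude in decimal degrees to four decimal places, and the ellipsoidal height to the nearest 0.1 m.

λ = atan2(Y, X) = 54.50140046°; p = √(X²+Y²) = 5712315.3 m.
Bowring's method on WGS84 (a = 6378137 m, b = 6356752.314 m) gives φ = 26.53140038°, h = 2287.815 m.

lat 26.5314°, lon 54.5014°, h 2287.8 m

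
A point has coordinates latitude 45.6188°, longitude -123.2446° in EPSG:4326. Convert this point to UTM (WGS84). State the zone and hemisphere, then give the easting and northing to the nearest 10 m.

Zone 10N: E 480930 m, N 5051720 m

Longitude -123.2446° lies in the 6° band [-126°, -120°), giving zone 10; latitude is north of the equator, so 10N.
Zone 10 central meridian λ₀ = 6×10 − 183 = -123°; Δλ = -0.2446°.
Transverse Mercator on WGS84 with k₀ = 0.9996 gives E = 480930.415 m, N = 5051724.069 m.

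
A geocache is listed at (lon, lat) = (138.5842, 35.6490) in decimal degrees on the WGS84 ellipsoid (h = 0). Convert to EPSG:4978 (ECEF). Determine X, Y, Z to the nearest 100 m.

X -3891200 m, Y 3432500 m, Z 3696600 m

WGS84: a = 6378137 m, e² = 0.006694380; N(φ) = a/√(1−e²sin²φ) = 6385401.099 m.
X = (N+h)·cosφ·cosλ = -3891225.191 m; Y = (N+h)·cosφ·sinλ = 3432484.022 m; Z = (N(1−e²)+h)·sinφ = 3696614.210 m.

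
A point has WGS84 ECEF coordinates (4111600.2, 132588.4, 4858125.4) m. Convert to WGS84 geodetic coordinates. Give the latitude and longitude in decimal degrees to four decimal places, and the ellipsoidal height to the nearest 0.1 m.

lat 49.9326°, lon 1.8470°, h 207.2 m

λ = atan2(Y, X) = 1.84699964°; p = √(X²+Y²) = 4113737.5 m.
Bowring's method on WGS84 (a = 6378137 m, b = 6356752.314 m) gives φ = 49.93260042°, h = 207.184 m.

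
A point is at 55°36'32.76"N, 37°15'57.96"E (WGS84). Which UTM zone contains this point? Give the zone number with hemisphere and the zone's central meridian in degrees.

Zone 37N, central meridian 39°

UTM zone = ⌊(λ + 180)/6⌋ + 1; 37.2661° ∈ [36°, 42°) → zone 37.
Hemisphere: N (φ ≥ 0).
Central meridian λ₀ = 6×37 − 183 = 39°.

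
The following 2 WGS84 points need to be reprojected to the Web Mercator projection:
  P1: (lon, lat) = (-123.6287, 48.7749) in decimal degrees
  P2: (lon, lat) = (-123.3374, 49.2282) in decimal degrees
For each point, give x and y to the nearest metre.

P1: x -13762284 m, y 6236753 m; P2: x -13729857 m, y 6313671 m

Web Mercator: x = R·λ, y = R·ln tan(π/4+φ/2), R = 6378137 m.
P1 (48.7749°, -123.6287°) → (-13762283.931, 6236752.587) m.
P2 (49.2282°, -123.3374°) → (-13729856.564, 6313671.238) m.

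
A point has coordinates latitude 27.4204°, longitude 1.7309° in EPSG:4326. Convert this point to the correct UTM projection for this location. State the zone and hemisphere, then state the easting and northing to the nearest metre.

Longitude 1.7309° lies in the 6° band [0°, 6°), giving zone 31; latitude is north of the equator, so 31N.
Zone 31 central meridian λ₀ = 6×31 − 183 = 3°; Δλ = -1.2691°.
Transverse Mercator on WGS84 with k₀ = 0.9996 gives E = 374551.670 m, N = 3033639.685 m.

Zone 31N: E 374552 m, N 3033640 m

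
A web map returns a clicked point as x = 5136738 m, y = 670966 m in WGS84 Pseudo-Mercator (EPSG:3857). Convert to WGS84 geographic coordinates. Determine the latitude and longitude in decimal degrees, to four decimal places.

lat 6.0163°, lon 46.1441°

R = 6378137 m. λ = x/R = 46.14410256°.
φ = 2·arctan(exp(y/R)) − 90° = 2·arctan(1.11093) − 90° = 6.01630369°.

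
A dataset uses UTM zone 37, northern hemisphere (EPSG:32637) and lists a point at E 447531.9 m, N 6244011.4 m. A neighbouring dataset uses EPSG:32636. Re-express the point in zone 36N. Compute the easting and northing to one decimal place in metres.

E 818300.9 m, N 6255610.4 m

UTM 37N → geographic: φ = 56.33789979°, λ = 38.15129953°.
UTM 36N (λ₀ = 33°) forward: E = 818300.908 m, N = 6255610.437 m.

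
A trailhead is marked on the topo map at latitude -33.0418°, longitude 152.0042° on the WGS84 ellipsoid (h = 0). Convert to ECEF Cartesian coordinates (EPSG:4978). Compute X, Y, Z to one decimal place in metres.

X -4725674.2 m, Y 2512241.2 m, Z -3457845.6 m

WGS84: a = 6378137 m, e² = 0.006694380; N(φ) = a/√(1−e²sin²φ) = 6384493.464 m.
X = (N+h)·cosφ·cosλ = -4725674.232 m; Y = (N+h)·cosφ·sinλ = 2512241.232 m; Z = (N(1−e²)+h)·sinφ = -3457845.647 m.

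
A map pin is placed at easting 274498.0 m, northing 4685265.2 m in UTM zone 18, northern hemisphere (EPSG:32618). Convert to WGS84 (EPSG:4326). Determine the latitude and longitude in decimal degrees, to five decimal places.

Zone 18N: λ₀ = -75°, k₀ = 0.9996, false easting 500000 m.
Meridian distance M = (N − FN)/k₀ = 4687140.1 m.
Inverse transverse Mercator on WGS84 gives φ = 42.28699970°, λ = -77.73509965°.

lat 42.28700°, lon -77.73510°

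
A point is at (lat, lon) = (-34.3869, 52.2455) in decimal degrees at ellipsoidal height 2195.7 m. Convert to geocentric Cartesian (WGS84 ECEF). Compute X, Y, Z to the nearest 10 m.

WGS84: a = 6378137 m, e² = 0.006694380; N(φ) = a/√(1−e²sin²φ) = 6384957.661 m.
X = (N+h)·cosφ·cosλ = 3227294.827 m; Y = (N+h)·cosφ·sinλ = 4167432.829 m; Z = (N(1−e²)+h)·sinφ = -3583185.340 m.

X 3227290 m, Y 4167430 m, Z -3583190 m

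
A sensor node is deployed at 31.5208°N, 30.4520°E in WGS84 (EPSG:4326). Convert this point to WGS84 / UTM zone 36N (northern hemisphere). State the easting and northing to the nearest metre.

E 258048 m, N 3490136 m

Zone 36 central meridian λ₀ = 6×36 − 183 = 33°; Δλ = -2.5480°.
Transverse Mercator on WGS84 with k₀ = 0.9996 gives E = 258048.068 m, N = 3490135.807 m.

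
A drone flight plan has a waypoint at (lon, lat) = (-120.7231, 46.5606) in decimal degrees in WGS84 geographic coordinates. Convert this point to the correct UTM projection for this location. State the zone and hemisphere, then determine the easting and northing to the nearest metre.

Longitude -120.7231° lies in the 6° band [-126°, -120°), giving zone 10; latitude is north of the equator, so 10N.
Zone 10 central meridian λ₀ = 6×10 − 183 = -123°; Δλ = +2.2769°.
Transverse Mercator on WGS84 with k₀ = 0.9996 gives E = 674514.190 m, N = 5158855.504 m.

Zone 10N: E 674514 m, N 5158856 m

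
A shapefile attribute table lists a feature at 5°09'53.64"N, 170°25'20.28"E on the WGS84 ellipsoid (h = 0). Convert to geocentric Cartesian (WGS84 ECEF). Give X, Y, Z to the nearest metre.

WGS84: a = 6378137 m, e² = 0.006694380; N(φ) = a/√(1−e²sin²φ) = 6378310.019 m.
X = (N+h)·cosφ·cosλ = -6263865.284 m; Y = (N+h)·cosφ·sinλ = 1056945.983 m; Z = (N(1−e²)+h)·sinφ = 570347.393 m.

X -6263865 m, Y 1056946 m, Z 570347 m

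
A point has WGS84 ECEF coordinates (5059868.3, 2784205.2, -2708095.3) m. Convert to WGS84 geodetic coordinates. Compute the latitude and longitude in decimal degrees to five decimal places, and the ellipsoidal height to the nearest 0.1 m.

lat -25.27050°, lon 28.82190°, h 4435.9 m

λ = atan2(Y, X) = 28.82189996°; p = √(X²+Y²) = 5775297.9 m.
Bowring's method on WGS84 (a = 6378137 m, b = 6356752.314 m) gives φ = -25.27050000°, h = 4435.943 m.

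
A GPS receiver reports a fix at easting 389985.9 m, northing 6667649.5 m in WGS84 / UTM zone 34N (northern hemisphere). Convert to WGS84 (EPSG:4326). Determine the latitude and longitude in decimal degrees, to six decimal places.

Zone 34N: λ₀ = 21°, k₀ = 0.9996, false easting 500000 m.
Meridian distance M = (N − FN)/k₀ = 6670317.6 m.
Inverse transverse Mercator on WGS84 gives φ = 60.13100009°, λ = 19.01959973°.

lat 60.131000°, lon 19.019600°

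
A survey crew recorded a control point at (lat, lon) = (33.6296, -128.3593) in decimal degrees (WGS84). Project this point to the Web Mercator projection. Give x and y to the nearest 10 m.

x -14288890 m, y 3979170 m

Web Mercator is spherical with R = a = 6378137 m.
x = R·λ = 6378137 × -2.240292411 = -14288891.915 m.
y = R·ln tan(π/4 + φ/2) = 6378137 × 0.623877181 = 3979174.133 m.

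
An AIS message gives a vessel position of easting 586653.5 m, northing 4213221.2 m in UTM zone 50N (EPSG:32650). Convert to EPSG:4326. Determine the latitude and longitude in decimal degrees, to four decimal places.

lat 38.0626°, lon 117.9878°

Zone 50N: λ₀ = 117°, k₀ = 0.9996, false easting 500000 m.
Meridian distance M = (N − FN)/k₀ = 4214907.2 m.
Inverse transverse Mercator on WGS84 gives φ = 38.06259995°, λ = 117.98780038°.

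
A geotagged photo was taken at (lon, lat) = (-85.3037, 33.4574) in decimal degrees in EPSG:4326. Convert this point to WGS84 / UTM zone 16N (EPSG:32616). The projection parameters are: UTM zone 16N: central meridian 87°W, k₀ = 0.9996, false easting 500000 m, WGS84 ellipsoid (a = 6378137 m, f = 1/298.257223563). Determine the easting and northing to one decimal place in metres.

Zone 16 central meridian λ₀ = 6×16 − 183 = -87°; Δλ = +1.6963°.
Transverse Mercator on WGS84 with k₀ = 0.9996 gives E = 657647.698 m, N = 3703283.030 m.

E 657647.7 m, N 3703283.0 m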